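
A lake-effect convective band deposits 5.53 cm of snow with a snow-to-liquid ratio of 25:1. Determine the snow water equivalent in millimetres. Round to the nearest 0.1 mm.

SWE ≈ 2.2 mm

SWE = snow depth / ratio = 5.53 cm / 25 = 0.221 cm = 2.2 mm.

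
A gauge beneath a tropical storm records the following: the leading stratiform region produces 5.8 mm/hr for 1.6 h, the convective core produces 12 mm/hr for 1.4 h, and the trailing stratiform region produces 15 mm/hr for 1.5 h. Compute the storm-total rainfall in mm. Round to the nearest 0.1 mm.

Total = Σ Rᵢ Δtᵢ = 5.8 × 1.6 + 12 × 1.4 + 15 × 1.5
      = 9.28 + 16.8 + 22.5 = 48.6 mm.

total ≈ 48.6 mm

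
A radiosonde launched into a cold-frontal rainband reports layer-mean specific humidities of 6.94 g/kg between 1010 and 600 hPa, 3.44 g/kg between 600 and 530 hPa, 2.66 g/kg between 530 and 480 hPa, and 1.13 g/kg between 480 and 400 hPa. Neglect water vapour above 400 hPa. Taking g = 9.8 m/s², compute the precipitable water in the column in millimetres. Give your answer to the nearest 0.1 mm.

PW ≈ 33.8 mm

Precipitable water is the column-integrated vapour mass per unit area: PW = (1/g) Σ q̄ Δp, with q in kg/kg and Δp in Pa (1 kg/m² of water = 1 mm).
Layer 1010–600 hPa: Δp = 410 hPa = 41000 Pa, q̄ = 0.00694 kg/kg → 0.00694 × 41000 / 9.8 = 29.03 mm
Layer 600–530 hPa: Δp = 70 hPa = 7000 Pa, q̄ = 0.00344 kg/kg → 0.00344 × 7000 / 9.8 = 2.46 mm
Layer 530–480 hPa: Δp = 50 hPa = 5000 Pa, q̄ = 0.00266 kg/kg → 0.00266 × 5000 / 9.8 = 1.36 mm
Layer 480–400 hPa: Δp = 80 hPa = 8000 Pa, q̄ = 0.00113 kg/kg → 0.00113 × 8000 / 9.8 = 0.92 mm
PW = 29.03 + 2.46 + 1.36 + 0.92 = 33.77 ≈ 33.8 mm.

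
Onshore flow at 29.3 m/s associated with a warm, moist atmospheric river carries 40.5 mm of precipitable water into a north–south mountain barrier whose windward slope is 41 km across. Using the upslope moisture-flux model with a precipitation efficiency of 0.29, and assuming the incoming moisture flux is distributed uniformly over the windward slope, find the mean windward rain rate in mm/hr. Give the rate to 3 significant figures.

Incoming column moisture flux per unit ridge length: F = V × PW = 29.3 × 40.5 = 1186.65 mm·m/s.
Spread over the 41 km slope with efficiency ε = 0.29: R = ε·F/W = 0.29 × 1186.65 / 41000 m = 8.393e-03 mm/s.
R = 8.393e-03 × 3600 = 30.2 mm/hr.

R ≈ 30.2 mm/hr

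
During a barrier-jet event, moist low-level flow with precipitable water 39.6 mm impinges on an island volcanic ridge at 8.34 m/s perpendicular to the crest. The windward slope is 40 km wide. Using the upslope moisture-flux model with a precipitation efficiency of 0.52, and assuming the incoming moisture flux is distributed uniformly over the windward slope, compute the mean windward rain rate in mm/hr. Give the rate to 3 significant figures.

Incoming column moisture flux per unit ridge length: F = V × PW = 8.34 × 39.6 = 330.264 mm·m/s.
Spread over the 40 km slope with efficiency ε = 0.52: R = ε·F/W = 0.52 × 330.264 / 40000 m = 4.293e-03 mm/s.
R = 4.293e-03 × 3600 = 15.5 mm/hr.

R ≈ 15.5 mm/hr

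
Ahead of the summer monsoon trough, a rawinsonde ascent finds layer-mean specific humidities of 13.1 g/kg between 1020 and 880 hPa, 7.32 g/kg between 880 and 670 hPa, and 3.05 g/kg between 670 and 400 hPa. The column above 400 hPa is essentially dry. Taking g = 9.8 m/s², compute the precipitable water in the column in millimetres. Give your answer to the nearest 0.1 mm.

PW ≈ 42.8 mm

Precipitable water is the column-integrated vapour mass per unit area: PW = (1/g) Σ q̄ Δp, with q in kg/kg and Δp in Pa (1 kg/m² of water = 1 mm).
Layer 1020–880 hPa: Δp = 140 hPa = 14000 Pa, q̄ = 0.0131 kg/kg → 0.0131 × 14000 / 9.8 = 18.71 mm
Layer 880–670 hPa: Δp = 210 hPa = 21000 Pa, q̄ = 0.00732 kg/kg → 0.00732 × 21000 / 9.8 = 15.69 mm
Layer 670–400 hPa: Δp = 270 hPa = 27000 Pa, q̄ = 0.00305 kg/kg → 0.00305 × 27000 / 9.8 = 8.40 mm
PW = 18.71 + 15.69 + 8.40 = 42.80 ≈ 42.8 mm.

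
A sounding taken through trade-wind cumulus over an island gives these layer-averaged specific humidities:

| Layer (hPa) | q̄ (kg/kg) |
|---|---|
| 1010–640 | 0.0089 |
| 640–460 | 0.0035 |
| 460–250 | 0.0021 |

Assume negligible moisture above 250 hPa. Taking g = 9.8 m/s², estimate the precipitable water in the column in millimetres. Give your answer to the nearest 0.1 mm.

PW ≈ 44.5 mm

Precipitable water is the column-integrated vapour mass per unit area: PW = (1/g) Σ q̄ Δp, with q in kg/kg and Δp in Pa (1 kg/m² of water = 1 mm).
Layer 1010–640 hPa: Δp = 370 hPa = 37000 Pa, q̄ = 0.0089 kg/kg → 0.0089 × 37000 / 9.8 = 33.60 mm
Layer 640–460 hPa: Δp = 180 hPa = 18000 Pa, q̄ = 0.0035 kg/kg → 0.0035 × 18000 / 9.8 = 6.43 mm
Layer 460–250 hPa: Δp = 210 hPa = 21000 Pa, q̄ = 0.0021 kg/kg → 0.0021 × 21000 / 9.8 = 4.50 mm
PW = 33.60 + 6.43 + 4.50 = 44.53 ≈ 44.5 mm.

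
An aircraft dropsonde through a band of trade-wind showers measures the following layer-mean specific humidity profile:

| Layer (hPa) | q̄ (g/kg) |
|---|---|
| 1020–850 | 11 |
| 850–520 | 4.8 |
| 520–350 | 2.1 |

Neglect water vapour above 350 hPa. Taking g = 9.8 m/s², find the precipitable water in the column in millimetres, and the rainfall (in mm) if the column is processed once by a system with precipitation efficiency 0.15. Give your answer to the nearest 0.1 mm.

Precipitable water is the column-integrated vapour mass per unit area: PW = (1/g) Σ q̄ Δp, with q in kg/kg and Δp in Pa (1 kg/m² of water = 1 mm).
Layer 1020–850 hPa: Δp = 170 hPa = 17000 Pa, q̄ = 0.011 kg/kg → 0.011 × 17000 / 9.8 = 19.08 mm
Layer 850–520 hPa: Δp = 330 hPa = 33000 Pa, q̄ = 0.0048 kg/kg → 0.0048 × 33000 / 9.8 = 16.16 mm
Layer 520–350 hPa: Δp = 170 hPa = 17000 Pa, q̄ = 0.0021 kg/kg → 0.0021 × 17000 / 9.8 = 3.64 mm
PW = 19.08 + 16.16 + 3.64 = 38.88 ≈ 38.9 mm.
Rainfall = ε × PW = 0.15 × 38.9 = 5.8 mm.

PW ≈ 38.9 mm; rainfall ≈ 5.8 mm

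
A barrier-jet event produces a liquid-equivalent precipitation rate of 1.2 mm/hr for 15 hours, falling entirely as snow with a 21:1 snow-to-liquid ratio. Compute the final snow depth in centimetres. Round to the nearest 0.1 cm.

snow depth ≈ 37.8 cm

Liquid-equivalent depth = 1.2 × 15 = 18 mm.
Snow depth = 18 mm × 21 = 378 mm = 37.8 cm.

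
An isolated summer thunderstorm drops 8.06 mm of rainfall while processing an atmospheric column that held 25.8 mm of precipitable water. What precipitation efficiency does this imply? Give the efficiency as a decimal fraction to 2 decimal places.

ε ≈ 0.31

ε = rainfall / PW = 8.06 / 25.8 = 0.31.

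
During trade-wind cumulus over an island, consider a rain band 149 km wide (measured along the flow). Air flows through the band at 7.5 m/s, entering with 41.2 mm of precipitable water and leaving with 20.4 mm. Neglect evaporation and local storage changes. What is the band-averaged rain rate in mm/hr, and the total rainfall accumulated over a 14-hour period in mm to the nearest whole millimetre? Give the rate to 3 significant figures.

R ≈ 3.77 mm/hr; total ≈ 53 mm

Column moisture flux per unit crosswind length is F = V × PW.
Inflow: F_in = 7.5 × 41.2 = 309 mm·m/s
Outflow: F_out = 7.5 × 20.4 = 153 mm·m/s
Steady-state rate R = (F_in − F_out)/L = (309 − 153) / 149000 m = 1.047e-03 mm/s.
R = 1.047e-03 × 3600 = 3.77 mm/hr.
Over 14 h: total = 3.77 × 14 = 52.78 ≈ 53 mm.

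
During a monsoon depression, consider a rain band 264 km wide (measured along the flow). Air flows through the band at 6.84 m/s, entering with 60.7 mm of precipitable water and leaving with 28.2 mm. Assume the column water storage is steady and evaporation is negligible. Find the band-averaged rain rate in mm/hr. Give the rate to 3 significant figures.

Column moisture flux per unit crosswind length is F = V × PW.
Inflow: F_in = 6.84 × 60.7 = 415.188 mm·m/s
Outflow: F_out = 6.84 × 28.2 = 192.888 mm·m/s
Steady-state rate R = (F_in − F_out)/L = (415.188 − 192.888) / 264000 m = 8.420e-04 mm/s.
R = 8.420e-04 × 3600 = 3.03 mm/hr.

R ≈ 3.03 mm/hr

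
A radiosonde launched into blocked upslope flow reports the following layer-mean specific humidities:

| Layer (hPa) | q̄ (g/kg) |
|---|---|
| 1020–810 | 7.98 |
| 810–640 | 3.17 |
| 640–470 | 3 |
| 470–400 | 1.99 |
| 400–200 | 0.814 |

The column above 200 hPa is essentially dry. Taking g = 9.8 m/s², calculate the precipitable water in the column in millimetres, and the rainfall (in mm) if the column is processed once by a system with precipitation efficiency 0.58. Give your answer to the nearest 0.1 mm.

Precipitable water is the column-integrated vapour mass per unit area: PW = (1/g) Σ q̄ Δp, with q in kg/kg and Δp in Pa (1 kg/m² of water = 1 mm).
Layer 1020–810 hPa: Δp = 210 hPa = 21000 Pa, q̄ = 0.00798 kg/kg → 0.00798 × 21000 / 9.8 = 17.10 mm
Layer 810–640 hPa: Δp = 170 hPa = 17000 Pa, q̄ = 0.00317 kg/kg → 0.00317 × 17000 / 9.8 = 5.50 mm
Layer 640–470 hPa: Δp = 170 hPa = 17000 Pa, q̄ = 0.003 kg/kg → 0.003 × 17000 / 9.8 = 5.20 mm
Layer 470–400 hPa: Δp = 70 hPa = 7000 Pa, q̄ = 0.00199 kg/kg → 0.00199 × 7000 / 9.8 = 1.42 mm
Layer 400–200 hPa: Δp = 200 hPa = 20000 Pa, q̄ = 0.000814 kg/kg → 0.000814 × 20000 / 9.8 = 1.66 mm
PW = 17.10 + 5.50 + 5.20 + 1.42 + 1.66 = 30.88 ≈ 30.9 mm.
Rainfall = ε × PW = 0.58 × 30.9 = 17.9 mm.

PW ≈ 30.9 mm; rainfall ≈ 17.9 mm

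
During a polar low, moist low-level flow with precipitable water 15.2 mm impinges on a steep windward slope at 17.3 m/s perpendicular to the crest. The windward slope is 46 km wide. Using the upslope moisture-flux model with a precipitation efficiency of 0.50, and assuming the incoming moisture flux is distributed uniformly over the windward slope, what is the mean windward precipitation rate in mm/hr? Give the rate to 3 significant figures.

Incoming column moisture flux per unit ridge length: F = V × PW = 17.3 × 15.2 = 262.96 mm·m/s.
Spread over the 46 km slope with efficiency ε = 0.50: R = ε·F/W = 0.50 × 262.96 / 46000 m = 2.858e-03 mm/s.
R = 2.858e-03 × 3600 = 10.3 mm/hr.

R ≈ 10.3 mm/hr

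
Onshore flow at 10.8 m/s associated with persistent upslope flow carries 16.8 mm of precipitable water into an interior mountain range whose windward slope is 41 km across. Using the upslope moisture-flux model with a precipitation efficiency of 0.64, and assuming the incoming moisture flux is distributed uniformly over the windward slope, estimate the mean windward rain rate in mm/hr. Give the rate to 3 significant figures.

R ≈ 10.2 mm/hr

Incoming column moisture flux per unit ridge length: F = V × PW = 10.8 × 16.8 = 181.44 mm·m/s.
Spread over the 41 km slope with efficiency ε = 0.64: R = ε·F/W = 0.64 × 181.44 / 41000 m = 2.832e-03 mm/s.
R = 2.832e-03 × 3600 = 10.2 mm/hr.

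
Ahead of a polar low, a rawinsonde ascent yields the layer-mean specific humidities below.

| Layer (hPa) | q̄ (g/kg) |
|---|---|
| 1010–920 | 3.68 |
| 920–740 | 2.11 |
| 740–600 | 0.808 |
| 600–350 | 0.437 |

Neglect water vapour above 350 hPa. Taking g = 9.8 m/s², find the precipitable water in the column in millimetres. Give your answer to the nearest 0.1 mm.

Precipitable water is the column-integrated vapour mass per unit area: PW = (1/g) Σ q̄ Δp, with q in kg/kg and Δp in Pa (1 kg/m² of water = 1 mm).
Layer 1010–920 hPa: Δp = 90 hPa = 9000 Pa, q̄ = 0.00368 kg/kg → 0.00368 × 9000 / 9.8 = 3.38 mm
Layer 920–740 hPa: Δp = 180 hPa = 18000 Pa, q̄ = 0.00211 kg/kg → 0.00211 × 18000 / 9.8 = 3.88 mm
Layer 740–600 hPa: Δp = 140 hPa = 14000 Pa, q̄ = 0.000808 kg/kg → 0.000808 × 14000 / 9.8 = 1.15 mm
Layer 600–350 hPa: Δp = 250 hPa = 25000 Pa, q̄ = 0.000437 kg/kg → 0.000437 × 25000 / 9.8 = 1.11 mm
PW = 3.38 + 3.88 + 1.15 + 1.11 = 9.52 ≈ 9.5 mm.

PW ≈ 9.5 mm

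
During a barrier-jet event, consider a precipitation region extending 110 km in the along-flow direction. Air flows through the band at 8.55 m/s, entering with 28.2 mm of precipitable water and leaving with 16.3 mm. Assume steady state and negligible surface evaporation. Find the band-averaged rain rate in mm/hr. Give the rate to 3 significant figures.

Column moisture flux per unit crosswind length is F = V × PW.
Inflow: F_in = 8.55 × 28.2 = 241.11 mm·m/s
Outflow: F_out = 8.55 × 16.3 = 139.365 mm·m/s
Steady-state rate R = (F_in − F_out)/L = (241.11 − 139.365) / 110000 m = 9.250e-04 mm/s.
R = 9.250e-04 × 3600 = 3.33 mm/hr.

R ≈ 3.33 mm/hr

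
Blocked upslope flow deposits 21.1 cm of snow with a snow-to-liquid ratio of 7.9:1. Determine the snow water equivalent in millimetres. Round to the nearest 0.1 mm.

SWE = snow depth / ratio = 21.1 cm / 7.9 = 2.671 cm = 26.7 mm.

SWE ≈ 26.7 mm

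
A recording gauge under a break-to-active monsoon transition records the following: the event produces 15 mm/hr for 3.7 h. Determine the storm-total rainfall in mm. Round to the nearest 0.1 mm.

Total = Σ Rᵢ Δtᵢ = 15 × 3.7
      = 55.5 = 55.5 mm.

total ≈ 55.5 mm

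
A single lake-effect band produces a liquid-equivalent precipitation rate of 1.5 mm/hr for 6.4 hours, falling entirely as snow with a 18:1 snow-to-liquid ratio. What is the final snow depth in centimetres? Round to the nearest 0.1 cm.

snow depth ≈ 17.3 cm

Liquid-equivalent depth = 1.5 × 6.4 = 9.6 mm.
Snow depth = 9.6 mm × 18 = 172.8 mm = 17.3 cm.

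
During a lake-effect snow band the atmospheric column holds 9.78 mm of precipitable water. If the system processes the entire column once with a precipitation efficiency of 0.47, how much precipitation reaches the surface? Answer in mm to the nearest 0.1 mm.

precipitation ≈ 4.6 mm

Precipitation = ε × PW = 0.47 × 9.78 = 4.6 mm.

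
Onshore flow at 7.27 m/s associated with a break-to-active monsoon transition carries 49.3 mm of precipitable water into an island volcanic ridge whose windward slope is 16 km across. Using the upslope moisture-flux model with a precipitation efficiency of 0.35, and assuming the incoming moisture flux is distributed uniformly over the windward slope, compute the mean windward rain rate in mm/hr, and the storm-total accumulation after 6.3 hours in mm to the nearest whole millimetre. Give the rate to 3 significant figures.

R ≈ 28.2 mm/hr; total ≈ 178 mm

Incoming column moisture flux per unit ridge length: F = V × PW = 7.27 × 49.3 = 358.411 mm·m/s.
Spread over the 16 km slope with efficiency ε = 0.35: R = ε·F/W = 0.35 × 358.411 / 16000 m = 7.840e-03 mm/s.
R = 7.840e-03 × 3600 = 28.2 mm/hr.
Over 6.3 h: total = 28.2 × 6.3 = 177.66 ≈ 178 mm.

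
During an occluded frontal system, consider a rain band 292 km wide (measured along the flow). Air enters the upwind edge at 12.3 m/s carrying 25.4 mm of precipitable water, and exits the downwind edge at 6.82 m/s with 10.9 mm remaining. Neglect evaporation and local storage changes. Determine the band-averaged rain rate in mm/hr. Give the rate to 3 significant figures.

R ≈ 2.94 mm/hr

Column moisture flux per unit crosswind length is F = V × PW.
Inflow: F_in = 12.3 × 25.4 = 312.42 mm·m/s
Outflow: F_out = 6.82 × 10.9 = 74.338 mm·m/s
Steady-state rate R = (F_in − F_out)/L = (312.42 − 74.338) / 292000 m = 8.153e-04 mm/s.
R = 8.153e-04 × 3600 = 2.94 mm/hr.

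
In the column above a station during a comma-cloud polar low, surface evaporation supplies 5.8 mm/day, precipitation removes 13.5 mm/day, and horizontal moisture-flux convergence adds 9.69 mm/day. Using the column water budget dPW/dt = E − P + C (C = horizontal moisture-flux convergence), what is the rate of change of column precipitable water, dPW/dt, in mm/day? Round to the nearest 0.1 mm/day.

dPW/dt ≈ 2.0 mm/day

dPW/dt = E − P + C = 5.8 − 13.5 + (9.69) = 2.0 mm/day.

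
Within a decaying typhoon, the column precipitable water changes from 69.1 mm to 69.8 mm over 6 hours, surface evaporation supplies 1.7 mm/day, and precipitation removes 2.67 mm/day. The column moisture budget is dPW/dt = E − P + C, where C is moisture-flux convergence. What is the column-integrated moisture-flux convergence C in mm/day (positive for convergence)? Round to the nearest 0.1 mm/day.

dPW/dt = (69.8 − 69.1) mm / (6/24 day) = +2.800 mm/day.
C = dPW/dt − E + P = (+2.800) − 1.7 + 2.67 = 3.8 mm/day.

C ≈ 3.8 mm/day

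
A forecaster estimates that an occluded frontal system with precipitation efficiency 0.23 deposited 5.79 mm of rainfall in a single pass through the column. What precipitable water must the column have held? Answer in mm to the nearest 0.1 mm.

PW ≈ 25.2 mm

PW = rainfall / ε = 5.79 / 0.23 = 25.2 mm.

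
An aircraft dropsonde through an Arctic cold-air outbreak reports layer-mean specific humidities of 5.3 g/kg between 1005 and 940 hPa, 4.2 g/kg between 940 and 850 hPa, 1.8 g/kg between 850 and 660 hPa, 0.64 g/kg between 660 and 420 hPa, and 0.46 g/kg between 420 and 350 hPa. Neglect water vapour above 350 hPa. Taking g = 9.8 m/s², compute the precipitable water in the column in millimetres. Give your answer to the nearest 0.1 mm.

PW ≈ 12.8 mm

Precipitable water is the column-integrated vapour mass per unit area: PW = (1/g) Σ q̄ Δp, with q in kg/kg and Δp in Pa (1 kg/m² of water = 1 mm).
Layer 1005–940 hPa: Δp = 65 hPa = 6500 Pa, q̄ = 0.0053 kg/kg → 0.0053 × 6500 / 9.8 = 3.52 mm
Layer 940–850 hPa: Δp = 90 hPa = 9000 Pa, q̄ = 0.0042 kg/kg → 0.0042 × 9000 / 9.8 = 3.86 mm
Layer 850–660 hPa: Δp = 190 hPa = 19000 Pa, q̄ = 0.0018 kg/kg → 0.0018 × 19000 / 9.8 = 3.49 mm
Layer 660–420 hPa: Δp = 240 hPa = 24000 Pa, q̄ = 0.00064 kg/kg → 0.00064 × 24000 / 9.8 = 1.57 mm
Layer 420–350 hPa: Δp = 70 hPa = 7000 Pa, q̄ = 0.00046 kg/kg → 0.00046 × 7000 / 9.8 = 0.33 mm
PW = 3.52 + 3.86 + 3.49 + 1.57 + 0.33 = 12.77 ≈ 12.8 mm.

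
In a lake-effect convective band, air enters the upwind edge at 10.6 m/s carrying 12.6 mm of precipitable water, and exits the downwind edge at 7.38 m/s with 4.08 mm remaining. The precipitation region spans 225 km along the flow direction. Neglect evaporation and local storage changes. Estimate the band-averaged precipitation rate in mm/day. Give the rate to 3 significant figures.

Column moisture flux per unit crosswind length is F = V × PW.
Inflow: F_in = 10.6 × 12.6 = 133.56 mm·m/s
Outflow: F_out = 7.38 × 4.08 = 30.1104 mm·m/s
Steady-state rate R = (F_in − F_out)/L = (133.56 − 30.1104) / 225000 m = 4.598e-04 mm/s.
R = 4.598e-04 × 3600 × 24 = 39.7 mm/day.

R ≈ 39.7 mm/day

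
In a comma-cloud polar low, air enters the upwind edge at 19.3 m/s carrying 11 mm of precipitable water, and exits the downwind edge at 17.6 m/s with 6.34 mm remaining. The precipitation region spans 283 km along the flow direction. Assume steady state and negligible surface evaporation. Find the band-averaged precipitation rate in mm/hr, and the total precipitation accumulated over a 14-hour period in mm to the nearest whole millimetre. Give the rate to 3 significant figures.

R ≈ 1.28 mm/hr; total ≈ 18 mm

Column moisture flux per unit crosswind length is F = V × PW.
Inflow: F_in = 19.3 × 11 = 212.3 mm·m/s
Outflow: F_out = 17.6 × 6.34 = 111.584 mm·m/s
Steady-state rate R = (F_in − F_out)/L = (212.3 − 111.584) / 283000 m = 3.559e-04 mm/s.
R = 3.559e-04 × 3600 = 1.28 mm/hr.
Over 14 h: total = 1.28 × 14 = 17.92 ≈ 18 mm.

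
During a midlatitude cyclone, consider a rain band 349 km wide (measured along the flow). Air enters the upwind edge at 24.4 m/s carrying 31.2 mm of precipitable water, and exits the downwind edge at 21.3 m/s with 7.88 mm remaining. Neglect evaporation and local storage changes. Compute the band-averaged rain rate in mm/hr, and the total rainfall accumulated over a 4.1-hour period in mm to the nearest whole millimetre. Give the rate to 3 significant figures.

Column moisture flux per unit crosswind length is F = V × PW.
Inflow: F_in = 24.4 × 31.2 = 761.28 mm·m/s
Outflow: F_out = 21.3 × 7.88 = 167.844 mm·m/s
Steady-state rate R = (F_in − F_out)/L = (761.28 − 167.844) / 349000 m = 1.700e-03 mm/s.
R = 1.700e-03 × 3600 = 6.12 mm/hr.
Over 4.1 h: total = 6.12 × 4.1 = 25.092 ≈ 25 mm.

R ≈ 6.12 mm/hr; total ≈ 25 mm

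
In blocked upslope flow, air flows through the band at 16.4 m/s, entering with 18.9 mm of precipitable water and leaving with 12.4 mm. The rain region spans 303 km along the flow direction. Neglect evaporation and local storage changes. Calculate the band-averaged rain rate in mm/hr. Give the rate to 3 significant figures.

R ≈ 1.27 mm/hr

Column moisture flux per unit crosswind length is F = V × PW.
Inflow: F_in = 16.4 × 18.9 = 309.96 mm·m/s
Outflow: F_out = 16.4 × 12.4 = 203.36 mm·m/s
Steady-state rate R = (F_in − F_out)/L = (309.96 − 203.36) / 303000 m = 3.518e-04 mm/s.
R = 3.518e-04 × 3600 = 1.27 mm/hr.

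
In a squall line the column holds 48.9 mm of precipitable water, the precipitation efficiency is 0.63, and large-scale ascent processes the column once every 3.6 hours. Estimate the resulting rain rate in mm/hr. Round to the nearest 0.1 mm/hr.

Each overturning extracts ε × PW = 0.63 × 48.9 = 30.807 mm.
Rate = ε·PW / τ = 30.807 / 3.6 h = 8.6 mm/hr.

R ≈ 8.6 mm/hr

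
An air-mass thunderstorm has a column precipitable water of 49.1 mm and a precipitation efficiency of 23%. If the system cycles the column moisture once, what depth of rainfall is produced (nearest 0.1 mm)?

rainfall ≈ 11.3 mm

Rainfall = ε × PW = 0.23 × 49.1 = 11.3 mm.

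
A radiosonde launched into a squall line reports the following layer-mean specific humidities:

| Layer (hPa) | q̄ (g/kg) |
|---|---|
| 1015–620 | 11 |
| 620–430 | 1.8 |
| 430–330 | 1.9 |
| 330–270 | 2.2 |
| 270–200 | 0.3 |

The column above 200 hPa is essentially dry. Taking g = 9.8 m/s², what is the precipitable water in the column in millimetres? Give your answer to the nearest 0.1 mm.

Precipitable water is the column-integrated vapour mass per unit area: PW = (1/g) Σ q̄ Δp, with q in kg/kg and Δp in Pa (1 kg/m² of water = 1 mm).
Layer 1015–620 hPa: Δp = 395 hPa = 39500 Pa, q̄ = 0.011 kg/kg → 0.011 × 39500 / 9.8 = 44.34 mm
Layer 620–430 hPa: Δp = 190 hPa = 19000 Pa, q̄ = 0.0018 kg/kg → 0.0018 × 19000 / 9.8 = 3.49 mm
Layer 430–330 hPa: Δp = 100 hPa = 10000 Pa, q̄ = 0.0019 kg/kg → 0.0019 × 10000 / 9.8 = 1.94 mm
Layer 330–270 hPa: Δp = 60 hPa = 6000 Pa, q̄ = 0.0022 kg/kg → 0.0022 × 6000 / 9.8 = 1.35 mm
Layer 270–200 hPa: Δp = 70 hPa = 7000 Pa, q̄ = 0.0003 kg/kg → 0.0003 × 7000 / 9.8 = 0.21 mm
PW = 44.34 + 3.49 + 1.94 + 1.35 + 0.21 = 51.33 ≈ 51.3 mm.

PW ≈ 51.3 mm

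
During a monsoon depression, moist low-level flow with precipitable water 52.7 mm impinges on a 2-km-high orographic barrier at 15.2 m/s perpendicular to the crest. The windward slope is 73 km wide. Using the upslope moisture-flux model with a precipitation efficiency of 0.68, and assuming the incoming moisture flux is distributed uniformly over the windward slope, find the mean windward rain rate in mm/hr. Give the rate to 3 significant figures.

R ≈ 26.9 mm/hr

Incoming column moisture flux per unit ridge length: F = V × PW = 15.2 × 52.7 = 801.04 mm·m/s.
Spread over the 73 km slope with efficiency ε = 0.68: R = ε·F/W = 0.68 × 801.04 / 73000 m = 7.462e-03 mm/s.
R = 7.462e-03 × 3600 = 26.9 mm/hr.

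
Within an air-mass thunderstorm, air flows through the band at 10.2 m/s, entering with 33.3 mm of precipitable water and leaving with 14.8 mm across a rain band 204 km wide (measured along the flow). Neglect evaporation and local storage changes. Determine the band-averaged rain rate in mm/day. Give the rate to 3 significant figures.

Column moisture flux per unit crosswind length is F = V × PW.
Inflow: F_in = 10.2 × 33.3 = 339.66 mm·m/s
Outflow: F_out = 10.2 × 14.8 = 150.96 mm·m/s
Steady-state rate R = (F_in − F_out)/L = (339.66 − 150.96) / 204000 m = 9.250e-04 mm/s.
R = 9.250e-04 × 3600 × 24 = 79.9 mm/day.

R ≈ 79.9 mm/day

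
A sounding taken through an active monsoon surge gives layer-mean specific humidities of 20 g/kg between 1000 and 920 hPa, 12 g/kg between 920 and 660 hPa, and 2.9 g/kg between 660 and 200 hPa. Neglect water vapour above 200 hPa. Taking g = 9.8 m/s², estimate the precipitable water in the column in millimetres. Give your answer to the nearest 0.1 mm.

Precipitable water is the column-integrated vapour mass per unit area: PW = (1/g) Σ q̄ Δp, with q in kg/kg and Δp in Pa (1 kg/m² of water = 1 mm).
Layer 1000–920 hPa: Δp = 80 hPa = 8000 Pa, q̄ = 0.02 kg/kg → 0.02 × 8000 / 9.8 = 16.33 mm
Layer 920–660 hPa: Δp = 260 hPa = 26000 Pa, q̄ = 0.012 kg/kg → 0.012 × 26000 / 9.8 = 31.84 mm
Layer 660–200 hPa: Δp = 460 hPa = 46000 Pa, q̄ = 0.0029 kg/kg → 0.0029 × 46000 / 9.8 = 13.61 mm
PW = 16.33 + 31.84 + 13.61 = 61.78 ≈ 61.8 mm.

PW ≈ 61.8 mm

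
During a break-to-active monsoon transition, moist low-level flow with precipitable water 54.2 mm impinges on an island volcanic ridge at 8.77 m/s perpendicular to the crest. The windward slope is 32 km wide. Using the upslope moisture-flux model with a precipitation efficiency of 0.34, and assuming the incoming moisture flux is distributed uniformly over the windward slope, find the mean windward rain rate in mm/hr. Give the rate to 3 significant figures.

Incoming column moisture flux per unit ridge length: F = V × PW = 8.77 × 54.2 = 475.334 mm·m/s.
Spread over the 32 km slope with efficiency ε = 0.34: R = ε·F/W = 0.34 × 475.334 / 32000 m = 5.050e-03 mm/s.
R = 5.050e-03 × 3600 = 18.2 mm/hr.

R ≈ 18.2 mm/hr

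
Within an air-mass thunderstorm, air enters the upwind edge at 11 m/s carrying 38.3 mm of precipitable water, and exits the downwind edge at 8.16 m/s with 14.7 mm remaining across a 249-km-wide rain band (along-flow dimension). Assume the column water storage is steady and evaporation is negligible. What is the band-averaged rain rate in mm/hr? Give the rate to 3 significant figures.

R ≈ 4.36 mm/hr

Column moisture flux per unit crosswind length is F = V × PW.
Inflow: F_in = 11 × 38.3 = 421.3 mm·m/s
Outflow: F_out = 8.16 × 14.7 = 119.952 mm·m/s
Steady-state rate R = (F_in − F_out)/L = (421.3 − 119.952) / 249000 m = 1.210e-03 mm/s.
R = 1.210e-03 × 3600 = 4.36 mm/hr.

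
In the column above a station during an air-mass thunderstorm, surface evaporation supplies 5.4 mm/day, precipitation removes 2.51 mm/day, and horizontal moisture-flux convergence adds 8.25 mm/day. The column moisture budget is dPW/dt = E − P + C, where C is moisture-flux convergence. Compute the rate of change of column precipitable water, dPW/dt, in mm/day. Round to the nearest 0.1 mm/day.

dPW/dt ≈ 11.1 mm/day

dPW/dt = E − P + C = 5.4 − 2.51 + (8.25) = 11.1 mm/day.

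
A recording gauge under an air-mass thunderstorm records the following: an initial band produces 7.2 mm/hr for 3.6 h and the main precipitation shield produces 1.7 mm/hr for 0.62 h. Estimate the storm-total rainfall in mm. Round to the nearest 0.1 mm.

total ≈ 27.0 mm

Total = Σ Rᵢ Δtᵢ = 7.2 × 3.6 + 1.7 × 0.62
      = 25.92 + 1.054 = 27.0 mm.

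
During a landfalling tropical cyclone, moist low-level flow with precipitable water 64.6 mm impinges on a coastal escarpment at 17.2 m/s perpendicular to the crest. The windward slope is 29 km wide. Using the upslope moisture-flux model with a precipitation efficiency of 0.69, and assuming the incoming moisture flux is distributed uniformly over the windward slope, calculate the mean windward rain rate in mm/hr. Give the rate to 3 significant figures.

Incoming column moisture flux per unit ridge length: F = V × PW = 17.2 × 64.6 = 1111.12 mm·m/s.
Spread over the 29 km slope with efficiency ε = 0.69: R = ε·F/W = 0.69 × 1111.12 / 29000 m = 2.644e-02 mm/s.
R = 2.644e-02 × 3600 = 95.2 mm/hr.

R ≈ 95.2 mm/hr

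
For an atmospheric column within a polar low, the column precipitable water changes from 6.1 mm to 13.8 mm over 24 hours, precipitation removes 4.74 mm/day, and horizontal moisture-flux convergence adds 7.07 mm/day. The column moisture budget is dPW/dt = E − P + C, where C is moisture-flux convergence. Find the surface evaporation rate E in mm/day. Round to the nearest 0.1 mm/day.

E ≈ 5.4 mm/day

dPW/dt = (13.8 − 6.1) mm / (24/24 day) = +7.700 mm/day.
E = dPW/dt + P − C = (+7.700) + 4.74 − (7.07) = 5.4 mm/day.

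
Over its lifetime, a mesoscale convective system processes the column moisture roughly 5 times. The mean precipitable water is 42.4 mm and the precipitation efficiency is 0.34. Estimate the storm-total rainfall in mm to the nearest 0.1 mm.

Each cycle deposits ε × PW = 0.34 × 42.4 = 14.416 mm.
Over 5 cycles: 5 × 14.416 = 72.1 mm.

rainfall ≈ 72.1 mm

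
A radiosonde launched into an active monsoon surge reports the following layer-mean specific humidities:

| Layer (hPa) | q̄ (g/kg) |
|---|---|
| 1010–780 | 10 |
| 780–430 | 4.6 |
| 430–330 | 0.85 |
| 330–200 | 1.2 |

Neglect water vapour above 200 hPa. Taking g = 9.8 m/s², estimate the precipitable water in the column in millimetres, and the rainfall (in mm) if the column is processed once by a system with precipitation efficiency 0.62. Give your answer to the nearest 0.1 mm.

PW ≈ 42.4 mm; rainfall ≈ 26.3 mm

Precipitable water is the column-integrated vapour mass per unit area: PW = (1/g) Σ q̄ Δp, with q in kg/kg and Δp in Pa (1 kg/m² of water = 1 mm).
Layer 1010–780 hPa: Δp = 230 hPa = 23000 Pa, q̄ = 0.01 kg/kg → 0.01 × 23000 / 9.8 = 23.47 mm
Layer 780–430 hPa: Δp = 350 hPa = 35000 Pa, q̄ = 0.0046 kg/kg → 0.0046 × 35000 / 9.8 = 16.43 mm
Layer 430–330 hPa: Δp = 100 hPa = 10000 Pa, q̄ = 0.00085 kg/kg → 0.00085 × 10000 / 9.8 = 0.87 mm
Layer 330–200 hPa: Δp = 130 hPa = 13000 Pa, q̄ = 0.0012 kg/kg → 0.0012 × 13000 / 9.8 = 1.59 mm
PW = 23.47 + 16.43 + 0.87 + 1.59 = 42.36 ≈ 42.4 mm.
Rainfall = ε × PW = 0.62 × 42.4 = 26.3 mm.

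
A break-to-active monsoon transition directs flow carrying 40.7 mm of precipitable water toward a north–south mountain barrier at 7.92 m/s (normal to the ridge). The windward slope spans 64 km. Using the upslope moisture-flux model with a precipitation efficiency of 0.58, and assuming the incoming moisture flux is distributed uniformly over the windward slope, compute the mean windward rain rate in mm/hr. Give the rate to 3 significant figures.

R ≈ 10.5 mm/hr

Incoming column moisture flux per unit ridge length: F = V × PW = 7.92 × 40.7 = 322.344 mm·m/s.
Spread over the 64 km slope with efficiency ε = 0.58: R = ε·F/W = 0.58 × 322.344 / 64000 m = 2.921e-03 mm/s.
R = 2.921e-03 × 3600 = 10.5 mm/hr.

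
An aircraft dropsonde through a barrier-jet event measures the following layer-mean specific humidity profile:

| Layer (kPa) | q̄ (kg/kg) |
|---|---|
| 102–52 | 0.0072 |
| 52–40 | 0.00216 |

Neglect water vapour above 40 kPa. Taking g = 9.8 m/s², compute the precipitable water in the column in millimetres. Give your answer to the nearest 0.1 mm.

Precipitable water is the column-integrated vapour mass per unit area: PW = (1/g) Σ q̄ Δp, with q in kg/kg and Δp in Pa (1 kg/m² of water = 1 mm).
Layer 102–52 kPa: Δp = 500 hPa = 50000 Pa, q̄ = 0.0072 kg/kg → 0.0072 × 50000 / 9.8 = 36.73 mm
Layer 52–40 kPa: Δp = 120 hPa = 12000 Pa, q̄ = 0.00216 kg/kg → 0.00216 × 12000 / 9.8 = 2.64 mm
PW = 36.73 + 2.64 = 39.37 ≈ 39.4 mm.

PW ≈ 39.4 mm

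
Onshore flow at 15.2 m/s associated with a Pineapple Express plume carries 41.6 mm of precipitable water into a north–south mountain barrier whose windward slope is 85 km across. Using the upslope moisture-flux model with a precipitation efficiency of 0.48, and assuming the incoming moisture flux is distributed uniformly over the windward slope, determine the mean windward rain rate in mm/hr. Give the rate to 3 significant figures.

R ≈ 12.9 mm/hr

Incoming column moisture flux per unit ridge length: F = V × PW = 15.2 × 41.6 = 632.32 mm·m/s.
Spread over the 85 km slope with efficiency ε = 0.48: R = ε·F/W = 0.48 × 632.32 / 85000 m = 3.571e-03 mm/s.
R = 3.571e-03 × 3600 = 12.9 mm/hr.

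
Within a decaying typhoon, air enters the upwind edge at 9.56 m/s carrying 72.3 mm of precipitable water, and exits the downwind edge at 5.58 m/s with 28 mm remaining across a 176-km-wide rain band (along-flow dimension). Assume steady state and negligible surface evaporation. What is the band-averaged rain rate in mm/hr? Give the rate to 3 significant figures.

Column moisture flux per unit crosswind length is F = V × PW.
Inflow: F_in = 9.56 × 72.3 = 691.188 mm·m/s
Outflow: F_out = 5.58 × 28 = 156.24 mm·m/s
Steady-state rate R = (F_in − F_out)/L = (691.188 − 156.24) / 176000 m = 3.039e-03 mm/s.
R = 3.039e-03 × 3600 = 10.9 mm/hr.

R ≈ 10.9 mm/hr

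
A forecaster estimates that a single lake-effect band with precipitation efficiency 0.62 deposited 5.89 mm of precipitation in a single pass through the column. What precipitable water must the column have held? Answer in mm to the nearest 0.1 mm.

PW = precipitation / ε = 5.89 / 0.62 = 9.5 mm.

PW ≈ 9.5 mm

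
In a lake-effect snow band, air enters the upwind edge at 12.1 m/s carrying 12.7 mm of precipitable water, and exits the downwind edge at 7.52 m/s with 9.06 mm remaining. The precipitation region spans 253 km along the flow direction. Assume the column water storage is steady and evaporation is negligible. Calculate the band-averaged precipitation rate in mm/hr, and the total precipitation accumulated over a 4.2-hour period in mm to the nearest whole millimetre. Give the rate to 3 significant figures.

R ≈ 1.22 mm/hr; total ≈ 5 mm

Column moisture flux per unit crosswind length is F = V × PW.
Inflow: F_in = 12.1 × 12.7 = 153.67 mm·m/s
Outflow: F_out = 7.52 × 9.06 = 68.1312 mm·m/s
Steady-state rate R = (F_in − F_out)/L = (153.67 − 68.1312) / 253000 m = 3.381e-04 mm/s.
R = 3.381e-04 × 3600 = 1.22 mm/hr.
Over 4.2 h: total = 1.22 × 4.2 = 5.124 ≈ 5 mm.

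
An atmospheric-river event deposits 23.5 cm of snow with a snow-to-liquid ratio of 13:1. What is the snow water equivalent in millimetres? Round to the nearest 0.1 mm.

SWE = snow depth / ratio = 23.5 cm / 13 = 1.808 cm = 18.1 mm.

SWE ≈ 18.1 mm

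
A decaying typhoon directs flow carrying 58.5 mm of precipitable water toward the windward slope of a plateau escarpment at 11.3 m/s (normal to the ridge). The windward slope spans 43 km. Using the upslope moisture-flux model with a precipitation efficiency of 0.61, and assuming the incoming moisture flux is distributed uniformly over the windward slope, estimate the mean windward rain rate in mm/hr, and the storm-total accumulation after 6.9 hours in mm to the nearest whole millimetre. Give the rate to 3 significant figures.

Incoming column moisture flux per unit ridge length: F = V × PW = 11.3 × 58.5 = 661.05 mm·m/s.
Spread over the 43 km slope with efficiency ε = 0.61: R = ε·F/W = 0.61 × 661.05 / 43000 m = 9.378e-03 mm/s.
R = 9.378e-03 × 3600 = 33.8 mm/hr.
Over 6.9 h: total = 33.8 × 6.9 = 233.22 ≈ 233 mm.

R ≈ 33.8 mm/hr; total ≈ 233 mm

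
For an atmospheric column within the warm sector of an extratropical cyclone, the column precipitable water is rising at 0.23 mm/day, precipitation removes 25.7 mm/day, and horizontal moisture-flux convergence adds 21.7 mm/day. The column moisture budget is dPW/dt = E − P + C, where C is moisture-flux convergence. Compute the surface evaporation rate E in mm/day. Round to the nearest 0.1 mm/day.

E ≈ 4.2 mm/day

dPW/dt = +0.23 mm/day.
E = dPW/dt + P − C = (+0.23) + 25.7 − (21.7) = 4.2 mm/day.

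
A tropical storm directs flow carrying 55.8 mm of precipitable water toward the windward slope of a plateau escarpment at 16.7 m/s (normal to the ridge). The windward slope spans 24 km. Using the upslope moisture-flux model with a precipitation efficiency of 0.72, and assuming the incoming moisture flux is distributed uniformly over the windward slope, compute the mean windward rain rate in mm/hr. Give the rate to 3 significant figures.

R ≈ 101 mm/hr

Incoming column moisture flux per unit ridge length: F = V × PW = 16.7 × 55.8 = 931.86 mm·m/s.
Spread over the 24 km slope with efficiency ε = 0.72: R = ε·F/W = 0.72 × 931.86 / 24000 m = 2.796e-02 mm/s.
R = 2.796e-02 × 3600 = 101 mm/hr.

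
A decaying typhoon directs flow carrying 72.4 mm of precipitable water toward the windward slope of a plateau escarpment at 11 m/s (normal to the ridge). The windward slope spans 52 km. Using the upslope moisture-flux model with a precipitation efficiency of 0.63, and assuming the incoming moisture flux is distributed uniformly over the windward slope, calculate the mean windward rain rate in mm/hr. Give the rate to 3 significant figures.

Incoming column moisture flux per unit ridge length: F = V × PW = 11 × 72.4 = 796.4 mm·m/s.
Spread over the 52 km slope with efficiency ε = 0.63: R = ε·F/W = 0.63 × 796.4 / 52000 m = 9.649e-03 mm/s.
R = 9.649e-03 × 3600 = 34.7 mm/hr.

R ≈ 34.7 mm/hr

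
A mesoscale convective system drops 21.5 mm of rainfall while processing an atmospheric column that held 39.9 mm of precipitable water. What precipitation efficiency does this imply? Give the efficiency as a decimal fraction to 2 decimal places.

ε ≈ 0.54

ε = rainfall / PW = 21.5 / 39.9 = 0.54.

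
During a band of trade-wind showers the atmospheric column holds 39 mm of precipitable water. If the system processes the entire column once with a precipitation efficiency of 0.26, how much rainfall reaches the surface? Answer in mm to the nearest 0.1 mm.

rainfall ≈ 10.1 mm

Rainfall = ε × PW = 0.26 × 39 = 10.1 mm.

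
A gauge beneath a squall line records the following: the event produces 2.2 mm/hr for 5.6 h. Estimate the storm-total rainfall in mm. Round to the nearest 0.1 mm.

total ≈ 12.3 mm

Total = Σ Rᵢ Δtᵢ = 2.2 × 5.6
      = 12.32 = 12.3 mm.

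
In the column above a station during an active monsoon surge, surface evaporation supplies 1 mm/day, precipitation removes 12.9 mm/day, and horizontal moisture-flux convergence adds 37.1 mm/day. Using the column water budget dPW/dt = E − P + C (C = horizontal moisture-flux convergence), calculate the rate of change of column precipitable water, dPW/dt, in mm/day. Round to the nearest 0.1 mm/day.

dPW/dt ≈ 25.2 mm/day

dPW/dt = E − P + C = 1 − 12.9 + (37.1) = 25.2 mm/day.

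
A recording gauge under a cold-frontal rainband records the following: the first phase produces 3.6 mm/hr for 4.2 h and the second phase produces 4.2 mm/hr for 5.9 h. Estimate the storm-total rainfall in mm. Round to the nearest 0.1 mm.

Total = Σ Rᵢ Δtᵢ = 3.6 × 4.2 + 4.2 × 5.9
      = 15.12 + 24.78 = 39.9 mm.

total ≈ 39.9 mm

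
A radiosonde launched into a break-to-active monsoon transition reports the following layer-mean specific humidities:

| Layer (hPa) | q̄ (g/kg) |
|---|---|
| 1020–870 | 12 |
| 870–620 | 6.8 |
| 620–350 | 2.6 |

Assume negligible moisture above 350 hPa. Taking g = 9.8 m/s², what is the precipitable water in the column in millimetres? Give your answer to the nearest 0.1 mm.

Precipitable water is the column-integrated vapour mass per unit area: PW = (1/g) Σ q̄ Δp, with q in kg/kg and Δp in Pa (1 kg/m² of water = 1 mm).
Layer 1020–870 hPa: Δp = 150 hPa = 15000 Pa, q̄ = 0.012 kg/kg → 0.012 × 15000 / 9.8 = 18.37 mm
Layer 870–620 hPa: Δp = 250 hPa = 25000 Pa, q̄ = 0.0068 kg/kg → 0.0068 × 25000 / 9.8 = 17.35 mm
Layer 620–350 hPa: Δp = 270 hPa = 27000 Pa, q̄ = 0.0026 kg/kg → 0.0026 × 27000 / 9.8 = 7.16 mm
PW = 18.37 + 17.35 + 7.16 = 42.88 ≈ 42.9 mm.

PW ≈ 42.9 mm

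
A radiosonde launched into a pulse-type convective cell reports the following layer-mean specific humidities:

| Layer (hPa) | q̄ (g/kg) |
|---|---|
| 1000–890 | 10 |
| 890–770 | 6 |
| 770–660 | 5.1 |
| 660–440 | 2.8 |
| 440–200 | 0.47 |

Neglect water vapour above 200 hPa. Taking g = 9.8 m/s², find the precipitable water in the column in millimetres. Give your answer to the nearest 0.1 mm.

PW ≈ 31.7 mm

Precipitable water is the column-integrated vapour mass per unit area: PW = (1/g) Σ q̄ Δp, with q in kg/kg and Δp in Pa (1 kg/m² of water = 1 mm).
Layer 1000–890 hPa: Δp = 110 hPa = 11000 Pa, q̄ = 0.01 kg/kg → 0.01 × 11000 / 9.8 = 11.22 mm
Layer 890–770 hPa: Δp = 120 hPa = 12000 Pa, q̄ = 0.006 kg/kg → 0.006 × 12000 / 9.8 = 7.35 mm
Layer 770–660 hPa: Δp = 110 hPa = 11000 Pa, q̄ = 0.0051 kg/kg → 0.0051 × 11000 / 9.8 = 5.72 mm
Layer 660–440 hPa: Δp = 220 hPa = 22000 Pa, q̄ = 0.0028 kg/kg → 0.0028 × 22000 / 9.8 = 6.29 mm
Layer 440–200 hPa: Δp = 240 hPa = 24000 Pa, q̄ = 0.00047 kg/kg → 0.00047 × 24000 / 9.8 = 1.15 mm
PW = 11.22 + 7.35 + 5.72 + 6.29 + 1.15 = 31.73 ≈ 31.7 mm.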